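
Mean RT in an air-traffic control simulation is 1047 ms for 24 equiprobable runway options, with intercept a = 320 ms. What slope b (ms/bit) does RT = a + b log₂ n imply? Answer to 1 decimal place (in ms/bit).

log₂(24) = 4.5850 bits.
b = (RT − a)/log₂ n = (1047 − 320) / 4.5850 = 158.562 ms/bit.

158.6 ms/bit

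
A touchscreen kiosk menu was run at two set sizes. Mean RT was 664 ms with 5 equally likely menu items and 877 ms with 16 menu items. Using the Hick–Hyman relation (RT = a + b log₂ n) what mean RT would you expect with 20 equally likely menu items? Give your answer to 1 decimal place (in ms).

917.9 ms

Solve the two-equation system in a and b:
  b = (877 − 664) / (log₂ 16 − log₂ 5) = 213 / (4 − 2.3219) = 126.931 ms/bit
  a = 664 − 126.931 × 2.3219 = 369.274 ms
Then RT(20) = 369.274 + 126.931 × log₂ 20 = 369.274 + 126.931 × 4.3219 ≈ 917.863 ms.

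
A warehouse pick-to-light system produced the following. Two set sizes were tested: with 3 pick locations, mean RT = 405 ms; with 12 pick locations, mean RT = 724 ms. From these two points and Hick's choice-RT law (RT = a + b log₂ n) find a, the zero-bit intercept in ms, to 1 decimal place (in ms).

152.2 ms

b = (RT₂ − RT₁)/(log₂ n₂ − log₂ n₁) = (724 − 405)/(3.5850 − 1.5850) = 159.500 ms/bit.
a = RT₁ − b·log₂ n₁ = 405 − 159.500 × 1.5850 = 152.198 ms.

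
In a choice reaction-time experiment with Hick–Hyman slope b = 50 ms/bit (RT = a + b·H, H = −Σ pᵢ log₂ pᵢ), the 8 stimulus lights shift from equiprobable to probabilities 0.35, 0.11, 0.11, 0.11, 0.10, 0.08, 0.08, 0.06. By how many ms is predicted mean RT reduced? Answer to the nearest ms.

13 ms

Equiprobable entropy H₀ = log₂ 8 = 3.0000 bits.
Skewed entropy H = −Σ pᵢ log₂ pᵢ = 2.7397 bits.
ΔRT = b·(H₀ − H) = 50 × 0.2603 = 13.01 ms.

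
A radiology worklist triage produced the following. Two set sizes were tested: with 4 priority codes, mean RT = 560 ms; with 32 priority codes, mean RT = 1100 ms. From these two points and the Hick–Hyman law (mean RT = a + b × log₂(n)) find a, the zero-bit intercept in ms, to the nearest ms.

200 ms

The slope on a log₂ axis is (1100 − 560) / (5 − 2) = 180 ms/bit.
Intercept: a = 560 − 180·log₂(4) = 200.000 ms.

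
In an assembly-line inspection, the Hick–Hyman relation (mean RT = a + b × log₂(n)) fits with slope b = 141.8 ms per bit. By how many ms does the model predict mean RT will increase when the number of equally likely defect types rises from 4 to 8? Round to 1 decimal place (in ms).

141.8 ms

ΔRT = (a + b log₂ n₂) − (a + b log₂ n₁) = b·(log₂ n₂ − log₂ n₁).
log₂(8) − log₂(4) = log₂(8/4) = log₂(2) = 1.
ΔRT = 141.8 × 1.0000 = 141.800 ms.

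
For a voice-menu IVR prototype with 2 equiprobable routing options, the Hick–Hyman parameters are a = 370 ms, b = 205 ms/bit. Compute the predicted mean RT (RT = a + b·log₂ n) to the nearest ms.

575 ms

log₂(2) = 1 bits, so RT = 370 + 205 × 1 ≈ 575.000 ms.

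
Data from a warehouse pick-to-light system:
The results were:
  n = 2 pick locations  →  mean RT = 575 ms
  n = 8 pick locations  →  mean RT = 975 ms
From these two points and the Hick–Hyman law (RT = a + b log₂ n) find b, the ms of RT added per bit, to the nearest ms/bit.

200 ms/bit

Slope: b = (975 − 575) / (log₂ 8 − log₂ 2) = 400/2.0000 = 200 ms/bit.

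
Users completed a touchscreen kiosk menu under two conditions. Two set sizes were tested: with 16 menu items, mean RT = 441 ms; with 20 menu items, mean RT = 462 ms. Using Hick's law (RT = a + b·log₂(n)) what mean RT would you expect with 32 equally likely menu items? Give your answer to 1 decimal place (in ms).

506.2 ms

Fit slope and intercept:
  b = (462 − 441) / (log₂ 20 − log₂ 16) = 21 / (4.3219 − 4) = 65.232 ms/bit
  a = 441 − 65.232 × 4 = 180.072 ms
Then RT(32) = 180.072 + 65.232 × log₂ 32 = 180.072 + 65.232 × 5 ≈ 506.232 ms.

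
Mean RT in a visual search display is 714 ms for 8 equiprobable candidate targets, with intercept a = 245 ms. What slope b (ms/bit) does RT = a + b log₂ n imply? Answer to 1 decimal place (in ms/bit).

b = (714 − 245) / log₂(8) = 469 / 3 = 156.333 ms/bit.

156.3 ms/bit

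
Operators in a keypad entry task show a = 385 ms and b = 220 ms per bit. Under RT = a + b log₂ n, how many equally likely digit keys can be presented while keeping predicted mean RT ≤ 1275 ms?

16

220·log₂ n ≤ 1275 − 385 = 890, giving log₂ n ≤ 4.0455 and n ≤ 16.512. The largest whole number is 16.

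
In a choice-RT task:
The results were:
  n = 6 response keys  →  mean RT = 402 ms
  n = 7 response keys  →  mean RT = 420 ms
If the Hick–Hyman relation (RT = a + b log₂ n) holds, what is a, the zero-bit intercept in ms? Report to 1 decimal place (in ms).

The slope on a log₂ axis is (420 − 402) / (2.8074 − 2.5850) = 80.938 ms/bit.
Intercept: a = 402 − 80.938·log₂(6) = 192.778 ms.

192.8 ms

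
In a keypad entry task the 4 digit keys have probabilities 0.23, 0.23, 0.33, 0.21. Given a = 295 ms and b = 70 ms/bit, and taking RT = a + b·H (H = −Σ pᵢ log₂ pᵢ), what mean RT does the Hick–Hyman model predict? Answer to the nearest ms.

Entropy contributions −pᵢ log₂ pᵢ: 0.4877, 0.4877, 0.5278, 0.4728; sum H = 1.9760 bits.
RT = a + bH = 295 + 70·1.9760 = 433.32 ms.

433 ms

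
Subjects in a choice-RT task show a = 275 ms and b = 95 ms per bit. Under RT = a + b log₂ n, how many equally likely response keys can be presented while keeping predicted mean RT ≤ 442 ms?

3

Set 275 + 95·log₂ n ≤ 442 → log₂ n ≤ (442 − 275)/95 = 1.7579.
So n ≤ 2^1.7579 = 3.382; the largest integer n is 3.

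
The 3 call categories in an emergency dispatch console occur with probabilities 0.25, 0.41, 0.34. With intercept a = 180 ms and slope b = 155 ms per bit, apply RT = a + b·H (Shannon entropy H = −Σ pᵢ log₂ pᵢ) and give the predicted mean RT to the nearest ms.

421 ms

Entropy contributions −pᵢ log₂ pᵢ: 0.5000, 0.5274, 0.5292; sum H = 1.5566 bits.
RT = a + bH = 180 + 155·1.5566 = 421.27 ms.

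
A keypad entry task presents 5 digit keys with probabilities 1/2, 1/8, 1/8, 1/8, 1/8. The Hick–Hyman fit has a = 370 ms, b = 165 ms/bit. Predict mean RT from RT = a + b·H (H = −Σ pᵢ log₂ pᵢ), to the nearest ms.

700 ms

Each term −pᵢ log₂ pᵢ: 0.5·1 + 0.125·3 + 0.125·3 + 0.125·3 + 0.125·3; summed, H = 2.000 bits.
Mean RT = a + bH = 370 + 165·2.000 = 700.00 ms.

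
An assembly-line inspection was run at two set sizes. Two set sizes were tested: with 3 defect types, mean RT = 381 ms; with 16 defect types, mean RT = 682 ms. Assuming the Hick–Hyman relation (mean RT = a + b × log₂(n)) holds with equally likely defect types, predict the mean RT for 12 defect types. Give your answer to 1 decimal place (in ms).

With log₂ n on the abscissa the relation is linear; from the two conditions:
  b = (682 − 381) / (log₂ 16 − log₂ 3) = 301 / (4 − 1.5850) = 124.636 ms/bit
  a = 381 − 124.636 × 1.5850 = 183.457 ms
Then RT(12) = 183.457 + 124.636 × log₂ 12 = 183.457 + 124.636 × 3.5850 ≈ 630.271 ms.

630.3 ms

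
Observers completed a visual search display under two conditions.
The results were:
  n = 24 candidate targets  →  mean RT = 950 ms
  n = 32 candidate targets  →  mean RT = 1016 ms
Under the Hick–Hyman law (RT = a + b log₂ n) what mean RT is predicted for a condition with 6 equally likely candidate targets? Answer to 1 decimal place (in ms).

632.0 ms

Solve the two-equation system in a and b:
  b = (1016 − 950) / (log₂ 32 − log₂ 24) = 66 / (5 − 4.5850) = 159.022 ms/bit
  a = 950 − 159.022 × 4.5850 = 220.891 ms
Then RT(6) = 220.891 + 159.022 × log₂ 6 = 220.891 + 159.022 × 2.5850 ≈ 631.956 ms.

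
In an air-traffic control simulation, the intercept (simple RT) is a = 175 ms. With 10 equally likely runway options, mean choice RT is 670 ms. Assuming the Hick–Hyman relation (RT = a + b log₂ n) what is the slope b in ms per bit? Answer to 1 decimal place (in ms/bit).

149.0 ms/bit

10 alternatives carry log₂ 10 = 3.3219 bits; the choice cost is 670 − 175 = 495 ms, so b = 495/3.3219 = 149.010 ms/bit.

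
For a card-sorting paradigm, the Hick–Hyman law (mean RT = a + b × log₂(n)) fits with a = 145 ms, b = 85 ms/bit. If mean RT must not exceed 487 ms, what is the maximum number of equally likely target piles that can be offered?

85·log₂ n ≤ 487 − 145 = 342, giving log₂ n ≤ 4.0235 and n ≤ 16.263. The largest whole number is 16.

16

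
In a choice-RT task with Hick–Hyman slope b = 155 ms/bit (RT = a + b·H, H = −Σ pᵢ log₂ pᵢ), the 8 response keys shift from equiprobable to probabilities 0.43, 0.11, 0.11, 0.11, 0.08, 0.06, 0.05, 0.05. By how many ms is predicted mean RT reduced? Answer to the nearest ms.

71 ms

Equiprobable entropy H₀ = log₂ 8 = 3.0000 bits.
Skewed entropy H = −Σ pᵢ log₂ pᵢ = 2.5417 bits.
ΔRT = b·(H₀ − H) = 155 × 0.4583 = 71.04 ms.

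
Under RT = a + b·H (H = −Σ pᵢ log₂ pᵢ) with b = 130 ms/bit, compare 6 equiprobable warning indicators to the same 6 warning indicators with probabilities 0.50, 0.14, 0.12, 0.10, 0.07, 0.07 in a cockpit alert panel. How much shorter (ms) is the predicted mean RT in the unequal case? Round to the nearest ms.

59 ms

The RT saving is b·ΔH. Equiprobable H₀ = log₂(6) = 2.5850 bits; with the given probabilities H = 2.1335 bits.
b·(H₀ − H) = 130 × (2.5850 − 2.1335) = 58.69 ms.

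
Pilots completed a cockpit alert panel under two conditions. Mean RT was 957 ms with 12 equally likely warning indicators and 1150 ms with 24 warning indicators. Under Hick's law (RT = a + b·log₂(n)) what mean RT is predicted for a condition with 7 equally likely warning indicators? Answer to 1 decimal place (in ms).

RT is linear in log₂ n, so two points fix the line:
  b = (1150 − 957) / (log₂ 24 − log₂ 12) = 193 / (4.5850 − 3.5850) = 193.000 ms/bit
  a = 957 − 193.000 × 3.5850 = 265.102 ms
Then RT(7) = 265.102 + 193.000 × log₂ 7 = 265.102 + 193.000 × 2.8074 ≈ 806.922 ms.

806.9 ms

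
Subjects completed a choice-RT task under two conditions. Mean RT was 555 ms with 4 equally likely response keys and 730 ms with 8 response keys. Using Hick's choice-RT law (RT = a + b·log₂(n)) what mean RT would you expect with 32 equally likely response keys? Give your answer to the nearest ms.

With log₂ n on the abscissa the relation is linear; from the two conditions:
  b = (730 − 555) / (log₂ 8 − log₂ 4) = 175 / (3 − 2) = 175 ms/bit
  a = 555 − 175 × 2 = 205 ms
Then RT(32) = 205 + 175 × log₂ 32 = 205 + 175 × 5 ≈ 1080.000 ms.

1080 ms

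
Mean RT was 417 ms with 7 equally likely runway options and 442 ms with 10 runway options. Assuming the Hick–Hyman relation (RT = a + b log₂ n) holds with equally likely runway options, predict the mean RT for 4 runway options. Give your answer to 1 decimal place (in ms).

377.8 ms

RT is linear in log₂ n, so two points fix the line:
  b = (442 − 417) / (log₂ 10 − log₂ 7) = 25 / (3.3219 − 2.8074) = 48.584 ms/bit
  a = 417 − 48.584 × 2.8074 = 280.608 ms
Then RT(4) = 280.608 + 48.584 × log₂ 4 = 280.608 + 48.584 × 2 ≈ 377.776 ms.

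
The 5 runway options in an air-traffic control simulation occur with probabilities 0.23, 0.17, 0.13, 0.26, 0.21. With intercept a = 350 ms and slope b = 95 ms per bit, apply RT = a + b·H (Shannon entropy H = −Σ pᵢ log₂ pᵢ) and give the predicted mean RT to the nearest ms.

H = 0.23·log₂(1/0.23) + 0.17·log₂(1/0.17) + 0.13·log₂(1/0.13) + 0.26·log₂(1/0.26) + 0.21·log₂(1/0.21) = 2.2830 bits.
RT = 350 + 95 × 2.2830 = 566.89 ms.

567 ms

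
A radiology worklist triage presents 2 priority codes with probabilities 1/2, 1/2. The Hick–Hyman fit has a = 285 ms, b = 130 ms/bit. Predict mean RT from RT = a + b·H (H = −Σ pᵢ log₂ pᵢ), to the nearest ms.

H = −Σ pᵢ log₂ pᵢ = 0.5·1 + 0.5·1 = 1.000 bits.
RT = 285 + 130 × 1.000 = 415.00 ms.

415 ms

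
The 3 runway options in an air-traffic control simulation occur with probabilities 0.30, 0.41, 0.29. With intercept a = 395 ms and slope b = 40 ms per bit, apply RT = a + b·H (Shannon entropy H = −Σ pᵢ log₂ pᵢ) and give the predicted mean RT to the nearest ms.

458 ms

Entropy contributions −pᵢ log₂ pᵢ: 0.5211, 0.5274, 0.5179; sum H = 1.5664 bits.
RT = a + bH = 395 + 40·1.5664 = 457.66 ms.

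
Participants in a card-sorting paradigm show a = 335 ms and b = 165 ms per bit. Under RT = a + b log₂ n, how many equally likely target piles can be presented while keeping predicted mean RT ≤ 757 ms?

5

Information budget: (757 − 335)/165 = 2.5576 bits, so n ≤ 2^2.5576 = 5.887 → at most 5.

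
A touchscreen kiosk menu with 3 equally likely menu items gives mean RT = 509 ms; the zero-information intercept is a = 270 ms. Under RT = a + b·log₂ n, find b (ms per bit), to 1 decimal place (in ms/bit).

150.8 ms/bit

3 alternatives carry log₂ 3 = 1.5850 bits; the choice cost is 509 − 270 = 239 ms, so b = 239/1.5850 = 150.792 ms/bit.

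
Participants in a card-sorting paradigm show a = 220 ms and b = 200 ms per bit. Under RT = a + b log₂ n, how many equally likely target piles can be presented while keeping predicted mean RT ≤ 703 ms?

Information budget: (703 − 220)/200 = 2.4150 bits, so n ≤ 2^2.4150 = 5.333 → at most 5.

5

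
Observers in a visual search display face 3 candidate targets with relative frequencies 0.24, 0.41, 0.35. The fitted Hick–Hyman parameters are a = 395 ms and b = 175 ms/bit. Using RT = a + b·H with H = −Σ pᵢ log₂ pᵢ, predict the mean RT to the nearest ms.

H = 0.24·log₂(1/0.24) + 0.41·log₂(1/0.41) + 0.35·log₂(1/0.35) = 1.5516 bits.
RT = 395 + 175 × 1.5516 = 666.53 ms.

667 ms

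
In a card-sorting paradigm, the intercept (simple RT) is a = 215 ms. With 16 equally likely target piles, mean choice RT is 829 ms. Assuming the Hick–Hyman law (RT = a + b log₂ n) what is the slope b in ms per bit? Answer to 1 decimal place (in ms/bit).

16 alternatives carry log₂ 16 = 4 bits; the choice cost is 829 − 215 = 614 ms, so b = 614/4 = 153.500 ms/bit.

153.5 ms/bit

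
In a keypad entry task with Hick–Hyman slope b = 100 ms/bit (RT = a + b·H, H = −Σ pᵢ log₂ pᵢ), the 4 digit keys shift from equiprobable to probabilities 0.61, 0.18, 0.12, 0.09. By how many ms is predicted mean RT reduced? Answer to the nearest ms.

The RT saving is b·ΔH. Equiprobable H₀ = log₂(4) = 2.0000 bits; with the given probabilities H = 1.5600 bits.
b·(H₀ − H) = 100 × (2.0000 − 1.5600) = 44.00 ms.

44 ms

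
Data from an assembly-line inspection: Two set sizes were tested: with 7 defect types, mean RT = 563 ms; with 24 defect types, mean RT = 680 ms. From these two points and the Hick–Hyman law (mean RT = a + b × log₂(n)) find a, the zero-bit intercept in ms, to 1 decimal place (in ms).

378.2 ms

b = (RT₂ − RT₁)/(log₂ n₂ − log₂ n₁) = (680 − 563)/(4.5850 − 2.8074) = 65.819 ms/bit.
Intercept: a = 563 − 65.819·log₂(7) = 378.223 ms.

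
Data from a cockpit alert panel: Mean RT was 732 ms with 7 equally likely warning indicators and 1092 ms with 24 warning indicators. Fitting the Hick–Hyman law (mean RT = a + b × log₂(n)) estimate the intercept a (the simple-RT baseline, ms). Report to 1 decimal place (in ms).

163.5 ms

Slope: b = (1092 − 732) / (log₂ 24 − log₂ 7) = 360/1.7776 = 202.519 ms/bit.
a = RT₁ − b·log₂ n₁ = 732 − 202.519 × 2.8074 = 163.456 ms.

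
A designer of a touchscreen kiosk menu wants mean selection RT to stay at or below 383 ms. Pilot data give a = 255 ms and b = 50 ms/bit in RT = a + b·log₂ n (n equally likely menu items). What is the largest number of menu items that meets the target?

Set 255 + 50·log₂ n ≤ 383 → log₂ n ≤ (383 − 255)/50 = 2.5600.
So n ≤ 2^2.5600 = 5.897; the largest integer n is 5.

5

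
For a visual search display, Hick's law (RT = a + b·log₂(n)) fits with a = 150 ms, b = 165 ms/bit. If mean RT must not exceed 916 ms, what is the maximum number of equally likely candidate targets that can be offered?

24

Information budget: (916 − 150)/165 = 4.6424 bits, so n ≤ 2^4.6424 = 24.975 → at most 24.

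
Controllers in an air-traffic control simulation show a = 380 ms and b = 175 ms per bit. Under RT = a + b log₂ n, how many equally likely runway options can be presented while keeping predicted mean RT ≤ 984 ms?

10

Set 380 + 175·log₂ n ≤ 984 → log₂ n ≤ (984 − 380)/175 = 3.4514.
So n ≤ 2^3.4514 = 10.939; the largest integer n is 10.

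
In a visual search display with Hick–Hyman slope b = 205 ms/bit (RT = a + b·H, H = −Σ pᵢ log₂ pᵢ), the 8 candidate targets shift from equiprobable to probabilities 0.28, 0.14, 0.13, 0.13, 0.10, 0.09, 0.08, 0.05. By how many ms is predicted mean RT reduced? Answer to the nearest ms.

35 ms

Equiprobable entropy H₀ = log₂ 8 = 3.0000 bits.
Skewed entropy H = −Σ pᵢ log₂ pᵢ = 2.8291 bits.
ΔRT = b·(H₀ − H) = 205 × 0.1709 = 35.04 ms.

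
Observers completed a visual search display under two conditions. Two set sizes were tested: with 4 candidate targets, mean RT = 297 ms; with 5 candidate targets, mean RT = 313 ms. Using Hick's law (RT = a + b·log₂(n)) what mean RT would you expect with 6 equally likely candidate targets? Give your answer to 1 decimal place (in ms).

326.1 ms

RT is linear in log₂ n, so two points fix the line:
  b = (313 − 297) / (log₂ 5 − log₂ 4) = 16 / (2.3219 − 2) = 49.701 ms/bit
  a = 297 − 49.701 × 2 = 197.599 ms
Then RT(6) = 197.599 + 49.701 × log₂ 6 = 197.599 + 49.701 × 2.5850 ≈ 326.073 ms.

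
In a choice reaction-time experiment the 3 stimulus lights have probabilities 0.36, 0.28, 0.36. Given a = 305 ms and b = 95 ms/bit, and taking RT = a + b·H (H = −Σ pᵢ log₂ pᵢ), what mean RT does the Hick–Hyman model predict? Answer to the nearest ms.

455 ms

Entropy contributions −pᵢ log₂ pᵢ: 0.5306, 0.5142, 0.5306; sum H = 1.5755 bits.
RT = a + bH = 305 + 95·1.5755 = 454.67 ms.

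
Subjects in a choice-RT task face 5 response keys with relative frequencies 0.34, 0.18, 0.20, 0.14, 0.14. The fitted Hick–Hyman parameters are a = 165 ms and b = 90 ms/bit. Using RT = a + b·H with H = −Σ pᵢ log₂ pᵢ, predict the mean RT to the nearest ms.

366 ms

Entropy contributions −pᵢ log₂ pᵢ: 0.5292, 0.4453, 0.4644, 0.3971, 0.3971; sum H = 2.2331 bits.
RT = a + bH = 165 + 90·2.2331 = 365.98 ms.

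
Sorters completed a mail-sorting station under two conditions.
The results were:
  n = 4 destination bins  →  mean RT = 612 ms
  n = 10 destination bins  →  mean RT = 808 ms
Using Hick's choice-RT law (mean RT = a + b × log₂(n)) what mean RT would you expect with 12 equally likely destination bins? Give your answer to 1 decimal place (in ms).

Solve the two-equation system in a and b:
  b = (808 − 612) / (log₂ 10 − log₂ 4) = 196 / (3.3219 − 2) = 148.268 ms/bit
  a = 612 − 148.268 × 2 = 315.463 ms
Then RT(12) = 315.463 + 148.268 × log₂ 12 = 315.463 + 148.268 × 3.5850 ≈ 847.000 ms.

847.0 ms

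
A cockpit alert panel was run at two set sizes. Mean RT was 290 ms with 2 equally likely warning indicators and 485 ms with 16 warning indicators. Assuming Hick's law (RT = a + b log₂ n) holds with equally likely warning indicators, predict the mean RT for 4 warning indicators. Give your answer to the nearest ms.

355 ms

Solve the two-equation system in a and b:
  b = (485 − 290) / (log₂ 16 − log₂ 2) = 195 / (4 − 1) = 65 ms/bit
  a = 290 − 65 × 1 = 225 ms
Then RT(4) = 225 + 65 × log₂ 4 = 225 + 65 × 2 ≈ 355.000 ms.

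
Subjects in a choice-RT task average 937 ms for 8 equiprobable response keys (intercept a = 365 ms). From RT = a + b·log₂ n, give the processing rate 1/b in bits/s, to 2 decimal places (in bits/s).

5.24 bits/s

Choice component = 937 − 365 = 572 ms over log₂(8) = 3 bits.
b = 572 / 3 = 190.667 ms/bit, so 1/b = 5.245 bits/s.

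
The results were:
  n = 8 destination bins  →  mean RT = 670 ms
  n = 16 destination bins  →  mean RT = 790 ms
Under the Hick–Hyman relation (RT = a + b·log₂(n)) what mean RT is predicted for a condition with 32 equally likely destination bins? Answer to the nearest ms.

Fit slope and intercept:
  b = (790 − 670) / (log₂ 16 − log₂ 8) = 120 / (4 − 3) = 120 ms/bit
  a = 670 − 120 × 3 = 310 ms
Then RT(32) = 310 + 120 × log₂ 32 = 310 + 120 × 5 ≈ 910.000 ms.

910 ms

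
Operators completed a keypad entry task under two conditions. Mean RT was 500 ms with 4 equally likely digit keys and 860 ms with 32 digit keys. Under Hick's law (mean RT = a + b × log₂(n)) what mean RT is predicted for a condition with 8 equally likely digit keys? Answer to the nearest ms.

620 ms

With log₂ n on the abscissa the relation is linear; from the two conditions:
  b = (860 − 500) / (log₂ 32 − log₂ 4) = 360 / (5 − 2) = 120 ms/bit
  a = 500 − 120 × 2 = 260 ms
Then RT(8) = 260 + 120 × log₂ 8 = 260 + 120 × 3 ≈ 620.000 ms.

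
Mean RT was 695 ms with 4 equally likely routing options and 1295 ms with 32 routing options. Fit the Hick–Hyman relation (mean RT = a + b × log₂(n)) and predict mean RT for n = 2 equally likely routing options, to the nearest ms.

Fit slope and intercept:
  b = (1295 − 695) / (log₂ 32 − log₂ 4) = 600 / (5 − 2) = 200 ms/bit
  a = 695 − 200 × 2 = 295 ms
Then RT(2) = 295 + 200 × log₂ 2 = 295 + 200 × 1 ≈ 495.000 ms.

495 ms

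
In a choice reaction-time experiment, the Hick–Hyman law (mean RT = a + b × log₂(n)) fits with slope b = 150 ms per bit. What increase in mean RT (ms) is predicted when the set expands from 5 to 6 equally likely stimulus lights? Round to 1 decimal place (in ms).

The intercept a cancels: ΔRT = b·(log₂ n₂ − log₂ n₁) = b·log₂(n₂/n₁).
log₂(6) − log₂(5) = 2.5850 − 2.3219 = 0.2630.
ΔRT = 150 × 0.2630 = 39.455 ms.

39.5 ms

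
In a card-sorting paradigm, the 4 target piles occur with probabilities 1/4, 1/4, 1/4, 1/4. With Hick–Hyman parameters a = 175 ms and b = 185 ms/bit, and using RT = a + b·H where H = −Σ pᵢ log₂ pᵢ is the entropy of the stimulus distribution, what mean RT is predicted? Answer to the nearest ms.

545 ms

H = −Σ pᵢ log₂ pᵢ = 0.25·2 + 0.25·2 + 0.25·2 + 0.25·2 = 2.000 bits.
RT = 175 + 185 × 2.000 = 545.00 ms.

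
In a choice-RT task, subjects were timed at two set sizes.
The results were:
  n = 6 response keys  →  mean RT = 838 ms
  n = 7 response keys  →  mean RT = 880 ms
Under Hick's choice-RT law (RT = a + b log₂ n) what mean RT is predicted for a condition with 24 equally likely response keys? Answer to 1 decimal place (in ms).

1215.7 ms

With log₂ n on the abscissa the relation is linear; from the two conditions:
  b = (880 − 838) / (log₂ 7 − log₂ 6) = 42 / (2.8074 − 2.5850) = 188.855 ms/bit
  a = 838 − 188.855 × 2.5850 = 349.816 ms
Then RT(24) = 349.816 + 188.855 × log₂ 24 = 349.816 + 188.855 × 4.5850 ≈ 1215.711 ms.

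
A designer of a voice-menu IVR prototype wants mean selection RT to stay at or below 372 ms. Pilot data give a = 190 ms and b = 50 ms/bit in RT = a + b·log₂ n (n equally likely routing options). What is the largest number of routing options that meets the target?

12

Set 190 + 50·log₂ n ≤ 372 → log₂ n ≤ (372 − 190)/50 = 3.6400.
So n ≤ 2^3.6400 = 12.467; the largest integer n is 12.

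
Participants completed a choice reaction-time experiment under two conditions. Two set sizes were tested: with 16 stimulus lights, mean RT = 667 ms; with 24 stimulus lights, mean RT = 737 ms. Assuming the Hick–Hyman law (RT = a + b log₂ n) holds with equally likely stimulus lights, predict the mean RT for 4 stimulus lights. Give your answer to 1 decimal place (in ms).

427.7 ms

Fit slope and intercept:
  b = (737 − 667) / (log₂ 24 − log₂ 16) = 70 / (4.5850 − 4) = 119.666 ms/bit
  a = 667 − 119.666 × 4 = 188.337 ms
Then RT(4) = 188.337 + 119.666 × log₂ 4 = 188.337 + 119.666 × 2 ≈ 427.668 ms.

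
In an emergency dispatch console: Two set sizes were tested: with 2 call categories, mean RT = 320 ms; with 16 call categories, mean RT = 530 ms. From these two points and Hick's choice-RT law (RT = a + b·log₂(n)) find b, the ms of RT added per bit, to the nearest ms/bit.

70 ms/bit

b = (RT₂ − RT₁)/(log₂ n₂ − log₂ n₁) = (530 − 320)/(4 − 1) = 70 ms/bit.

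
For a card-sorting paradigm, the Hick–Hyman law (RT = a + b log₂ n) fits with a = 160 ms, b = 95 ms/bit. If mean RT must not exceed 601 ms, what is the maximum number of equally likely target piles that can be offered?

24

Information budget: (601 − 160)/95 = 4.6421 bits, so n ≤ 2^4.6421 = 24.970 → at most 24.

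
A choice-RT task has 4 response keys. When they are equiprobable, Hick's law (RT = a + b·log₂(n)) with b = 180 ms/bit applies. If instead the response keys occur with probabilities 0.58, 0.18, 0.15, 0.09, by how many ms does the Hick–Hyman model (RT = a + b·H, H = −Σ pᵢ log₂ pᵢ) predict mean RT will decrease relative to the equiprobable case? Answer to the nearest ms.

Equiprobable entropy H₀ = log₂ 4 = 2.0000 bits.
Skewed entropy H = −Σ pᵢ log₂ pᵢ = 1.6243 bits.
ΔRT = b·(H₀ − H) = 180 × 0.3757 = 67.62 ms.

68 ms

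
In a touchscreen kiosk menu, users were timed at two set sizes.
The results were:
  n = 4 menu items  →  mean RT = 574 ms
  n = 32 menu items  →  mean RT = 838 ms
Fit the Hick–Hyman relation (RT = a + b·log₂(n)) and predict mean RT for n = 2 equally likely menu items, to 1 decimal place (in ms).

486.0 ms

Fit slope and intercept:
  b = (838 − 574) / (log₂ 32 − log₂ 4) = 264 / (5 − 2) = 88.000 ms/bit
  a = 574 − 88.000 × 2 = 398.000 ms
Then RT(2) = 398.000 + 88.000 × log₂ 2 = 398.000 + 88.000 × 1 ≈ 486.000 ms.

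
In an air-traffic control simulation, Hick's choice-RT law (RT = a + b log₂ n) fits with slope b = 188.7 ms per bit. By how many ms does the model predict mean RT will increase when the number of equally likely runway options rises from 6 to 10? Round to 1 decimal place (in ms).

Only the slope matters, since a is common to both: ΔRT = b·log₂(n₂/n₁).
log₂(10) − log₂(6) = 3.3219 − 2.5850 = 0.7370.
ΔRT = 188.7 × 0.7370 = 139.065 ms.

139.1 ms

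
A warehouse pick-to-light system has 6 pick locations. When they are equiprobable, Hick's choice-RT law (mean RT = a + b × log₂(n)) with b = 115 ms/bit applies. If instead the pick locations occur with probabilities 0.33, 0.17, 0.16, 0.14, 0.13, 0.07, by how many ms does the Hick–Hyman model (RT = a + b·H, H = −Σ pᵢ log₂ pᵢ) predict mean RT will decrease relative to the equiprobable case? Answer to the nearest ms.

17 ms

The RT saving is b·ΔH. Equiprobable H₀ = log₂(6) = 2.5850 bits; with the given probabilities H = 2.4337 bits.
b·(H₀ − H) = 115 × (2.5850 − 2.4337) = 17.39 ms.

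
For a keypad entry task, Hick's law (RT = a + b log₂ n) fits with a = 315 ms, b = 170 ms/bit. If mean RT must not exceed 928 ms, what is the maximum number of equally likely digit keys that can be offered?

12

170·log₂ n ≤ 928 − 315 = 613, giving log₂ n ≤ 3.6059 and n ≤ 12.175. The largest whole number is 12.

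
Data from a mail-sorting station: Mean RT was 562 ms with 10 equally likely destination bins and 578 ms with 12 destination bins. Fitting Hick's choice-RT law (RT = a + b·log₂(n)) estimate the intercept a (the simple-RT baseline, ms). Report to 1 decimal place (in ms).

Slope: b = (578 − 562) / (log₂ 12 − log₂ 10) = 16/0.2630 = 60.829 ms/bit.
a = RT₁ − b·log₂ n₁ = 562 − 60.829 × 3.3219 = 359.932 ms.

359.9 ms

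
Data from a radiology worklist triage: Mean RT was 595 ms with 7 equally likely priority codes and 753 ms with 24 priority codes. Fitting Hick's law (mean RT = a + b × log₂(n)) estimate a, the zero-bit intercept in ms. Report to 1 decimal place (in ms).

345.5 ms

Slope: b = (753 − 595) / (log₂ 24 − log₂ 7) = 158/1.7776 = 88.884 ms/bit.
a = RT₁ − b·log₂ n₁ = 595 − 88.884 × 2.8074 = 345.472 ms.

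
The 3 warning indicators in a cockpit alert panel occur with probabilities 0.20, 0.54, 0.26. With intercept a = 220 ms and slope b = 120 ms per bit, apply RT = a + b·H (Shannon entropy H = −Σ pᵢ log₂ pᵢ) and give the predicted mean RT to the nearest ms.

Entropy contributions −pᵢ log₂ pᵢ: 0.4644, 0.4800, 0.5053; sum H = 1.4497 bits.
RT = a + bH = 220 + 120·1.4497 = 393.97 ms.

394 ms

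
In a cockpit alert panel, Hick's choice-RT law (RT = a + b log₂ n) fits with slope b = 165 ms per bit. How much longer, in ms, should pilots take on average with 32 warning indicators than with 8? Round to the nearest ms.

ΔRT = (a + b log₂ n₂) − (a + b log₂ n₁) = b·(log₂ n₂ − log₂ n₁).
log₂(32) − log₂(8) = log₂(32/8) = log₂(4) = 2.
ΔRT = 165 × 2.0000 = 330.000 ms.

330 ms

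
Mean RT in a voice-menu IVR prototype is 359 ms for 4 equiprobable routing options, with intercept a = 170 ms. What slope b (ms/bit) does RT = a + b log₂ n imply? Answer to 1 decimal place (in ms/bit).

log₂(4) = 2 bits.
b = (RT − a)/log₂ n = (359 − 170) / 2 = 94.500 ms/bit.

94.5 ms/bit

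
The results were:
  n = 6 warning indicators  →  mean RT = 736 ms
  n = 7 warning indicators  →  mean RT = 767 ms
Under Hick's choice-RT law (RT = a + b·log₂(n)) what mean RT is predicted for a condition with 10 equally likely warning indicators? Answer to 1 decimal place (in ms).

838.7 ms

RT is linear in log₂ n, so two points fix the line:
  b = (767 − 736) / (log₂ 7 − log₂ 6) = 31 / (2.8074 − 2.5850) = 139.393 ms/bit
  a = 736 − 139.393 × 2.5850 = 375.674 ms
Then RT(10) = 375.674 + 139.393 × log₂ 10 = 375.674 + 139.393 × 3.3219 ≈ 838.728 ms.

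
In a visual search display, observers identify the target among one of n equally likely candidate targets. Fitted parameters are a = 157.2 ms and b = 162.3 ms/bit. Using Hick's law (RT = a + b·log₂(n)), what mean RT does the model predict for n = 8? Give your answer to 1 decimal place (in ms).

log₂(8) = 3 bits, so RT = 157.2 + 162.3 × 3 ≈ 644.100 ms.

644.1 ms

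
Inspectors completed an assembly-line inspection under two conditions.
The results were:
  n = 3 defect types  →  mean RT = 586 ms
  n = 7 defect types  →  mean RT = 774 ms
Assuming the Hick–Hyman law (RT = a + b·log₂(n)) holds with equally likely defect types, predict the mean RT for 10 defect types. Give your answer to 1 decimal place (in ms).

With log₂ n on the abscissa the relation is linear; from the two conditions:
  b = (774 − 586) / (log₂ 7 − log₂ 3) = 188 / (2.8074 − 1.5850) = 153.797 ms/bit
  a = 586 − 153.797 × 1.5850 = 342.238 ms
Then RT(10) = 342.238 + 153.797 × log₂ 10 = 342.238 + 153.797 × 3.3219 ≈ 853.140 ms.

853.1 ms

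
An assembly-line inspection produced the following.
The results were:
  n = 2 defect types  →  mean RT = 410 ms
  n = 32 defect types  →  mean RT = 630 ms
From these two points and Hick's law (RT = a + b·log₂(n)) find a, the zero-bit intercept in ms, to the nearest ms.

355 ms

Slope: b = (630 − 410) / (log₂ 32 − log₂ 2) = 220/4.0000 = 55 ms/bit.
Intercept: a = 410 − 55·log₂(2) = 355.000 ms.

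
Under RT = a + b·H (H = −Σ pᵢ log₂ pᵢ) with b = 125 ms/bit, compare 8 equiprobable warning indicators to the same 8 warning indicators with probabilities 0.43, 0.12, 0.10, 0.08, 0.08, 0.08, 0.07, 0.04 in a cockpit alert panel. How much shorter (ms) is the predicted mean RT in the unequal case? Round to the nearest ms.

56 ms

The RT saving is b·ΔH. Equiprobable H₀ = log₂(8) = 3.0000 bits; with the given probabilities H = 2.5517 bits.
b·(H₀ − H) = 125 × (3.0000 − 2.5517) = 56.04 ms.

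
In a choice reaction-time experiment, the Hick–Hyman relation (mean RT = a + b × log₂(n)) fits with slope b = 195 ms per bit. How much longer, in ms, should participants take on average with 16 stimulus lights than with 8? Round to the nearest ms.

The intercept a cancels: ΔRT = b·(log₂ n₂ − log₂ n₁) = b·log₂(n₂/n₁).
log₂(16) − log₂(8) = log₂(16/8) = log₂(2) = 1.
ΔRT = 195 × 1.0000 = 195.000 ms.

195 ms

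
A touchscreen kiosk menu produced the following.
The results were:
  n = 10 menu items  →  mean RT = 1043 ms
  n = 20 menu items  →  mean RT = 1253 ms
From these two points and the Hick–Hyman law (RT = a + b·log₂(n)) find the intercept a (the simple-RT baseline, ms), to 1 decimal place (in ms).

b = (RT₂ − RT₁)/(log₂ n₂ − log₂ n₁) = (1253 − 1043)/(4.3219 − 3.3219) = 210.000 ms/bit.
Intercept: a = 1043 − 210.000·log₂(10) = 345.395 ms.

345.4 ms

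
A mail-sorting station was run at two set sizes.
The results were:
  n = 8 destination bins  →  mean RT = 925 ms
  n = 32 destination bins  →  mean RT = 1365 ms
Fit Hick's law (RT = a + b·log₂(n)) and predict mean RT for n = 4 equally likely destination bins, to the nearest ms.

With log₂ n on the abscissa the relation is linear; from the two conditions:
  b = (1365 − 925) / (log₂ 32 − log₂ 8) = 440 / (5 − 3) = 220 ms/bit
  a = 925 − 220 × 3 = 265 ms
Then RT(4) = 265 + 220 × log₂ 4 = 265 + 220 × 2 ≈ 705.000 ms.

705 ms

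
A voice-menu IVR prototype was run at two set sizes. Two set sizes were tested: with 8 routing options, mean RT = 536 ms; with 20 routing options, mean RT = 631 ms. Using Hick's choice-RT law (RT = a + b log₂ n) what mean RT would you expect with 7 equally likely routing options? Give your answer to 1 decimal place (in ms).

RT is linear in log₂ n, so two points fix the line:
  b = (631 − 536) / (log₂ 20 − log₂ 8) = 95 / (4.3219 − 3) = 71.865 ms/bit
  a = 536 − 71.865 × 3 = 320.406 ms
Then RT(7) = 320.406 + 71.865 × log₂ 7 = 320.406 + 71.865 × 2.8074 ≈ 522.156 ms.

522.2 ms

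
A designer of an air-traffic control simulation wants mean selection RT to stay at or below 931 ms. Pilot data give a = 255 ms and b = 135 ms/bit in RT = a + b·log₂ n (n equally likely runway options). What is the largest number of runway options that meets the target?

Set 255 + 135·log₂ n ≤ 931 → log₂ n ≤ (931 − 255)/135 = 5.0074.
So n ≤ 2^5.0074 = 32.165; the largest integer n is 32.

32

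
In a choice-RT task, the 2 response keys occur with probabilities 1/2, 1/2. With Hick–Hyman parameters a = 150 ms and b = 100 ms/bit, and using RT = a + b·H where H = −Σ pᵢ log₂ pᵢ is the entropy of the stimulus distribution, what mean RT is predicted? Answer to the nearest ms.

Each term −pᵢ log₂ pᵢ: 0.5·1 + 0.5·1; summed, H = 1.000 bits.
Mean RT = a + bH = 150 + 100·1.000 = 250.00 ms.

250 ms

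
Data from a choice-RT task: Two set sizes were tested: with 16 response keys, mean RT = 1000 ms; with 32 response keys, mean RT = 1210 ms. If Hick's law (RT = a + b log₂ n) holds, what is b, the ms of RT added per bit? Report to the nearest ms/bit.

210 ms/bit

The slope on a log₂ axis is (1210 − 1000) / (5 − 4) = 210 ms/bit.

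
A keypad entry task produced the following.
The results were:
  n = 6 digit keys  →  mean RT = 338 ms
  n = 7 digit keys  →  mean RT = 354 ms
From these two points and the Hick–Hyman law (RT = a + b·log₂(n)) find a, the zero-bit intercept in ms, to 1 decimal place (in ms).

152.0 ms

b = (RT₂ − RT₁)/(log₂ n₂ − log₂ n₁) = (354 − 338)/(2.8074 − 2.5850) = 71.945 ms/bit.
a = RT₁ − b·log₂ n₁ = 338 − 71.945 × 2.5850 = 152.025 ms.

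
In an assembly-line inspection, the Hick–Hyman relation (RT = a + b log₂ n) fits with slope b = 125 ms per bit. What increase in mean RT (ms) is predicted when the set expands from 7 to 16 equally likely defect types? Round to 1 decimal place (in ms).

ΔRT = (a + b log₂ n₂) − (a + b log₂ n₁) = b·(log₂ n₂ − log₂ n₁).
log₂(16) − log₂(7) = 4 − 2.8074 = 1.1926.
ΔRT = 125 × 1.1926 = 149.081 ms.

149.1 ms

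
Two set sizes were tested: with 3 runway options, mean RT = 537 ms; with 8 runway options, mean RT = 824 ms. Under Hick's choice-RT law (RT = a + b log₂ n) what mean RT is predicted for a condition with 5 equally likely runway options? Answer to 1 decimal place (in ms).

686.5 ms

RT is linear in log₂ n, so two points fix the line:
  b = (824 − 537) / (log₂ 8 − log₂ 3) = 287 / (3 − 1.5850) = 202.821 ms/bit
  a = 537 − 202.821 × 1.5850 = 215.536 ms
Then RT(5) = 215.536 + 202.821 × log₂ 5 = 215.536 + 202.821 × 2.3219 ≈ 686.472 ms.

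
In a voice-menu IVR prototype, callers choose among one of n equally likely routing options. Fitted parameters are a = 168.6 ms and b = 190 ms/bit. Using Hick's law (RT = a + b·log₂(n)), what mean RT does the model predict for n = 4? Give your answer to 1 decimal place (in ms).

log₂(4) = 2 bits, so RT = 168.6 + 190 × 2 ≈ 548.600 ms.

548.6 ms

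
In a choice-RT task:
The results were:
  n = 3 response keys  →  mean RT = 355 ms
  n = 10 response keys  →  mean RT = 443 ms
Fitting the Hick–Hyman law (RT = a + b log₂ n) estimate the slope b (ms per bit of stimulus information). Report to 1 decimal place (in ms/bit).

50.7 ms/bit

b = (RT₂ − RT₁)/(log₂ n₂ − log₂ n₁) = (443 − 355)/(3.3219 − 1.5850) = 50.663 ms/bit.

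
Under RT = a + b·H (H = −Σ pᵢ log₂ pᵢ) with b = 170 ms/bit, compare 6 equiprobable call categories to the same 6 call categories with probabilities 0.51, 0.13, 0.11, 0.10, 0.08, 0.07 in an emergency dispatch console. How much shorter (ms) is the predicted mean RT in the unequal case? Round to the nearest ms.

79 ms

Equiprobable entropy H₀ = log₂ 6 = 2.5850 bits.
Skewed entropy H = −Σ pᵢ log₂ pᵢ = 2.1206 bits.
ΔRT = b·(H₀ − H) = 170 × 0.4643 = 78.94 ms.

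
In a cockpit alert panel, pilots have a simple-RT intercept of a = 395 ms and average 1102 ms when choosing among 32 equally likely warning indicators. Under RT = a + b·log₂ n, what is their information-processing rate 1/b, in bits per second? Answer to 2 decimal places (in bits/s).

7.07 bits/s

b = (1102 − 395)/log₂ 32 = 707/5 = 141.400 ms per bit = 0.14140 s/bit; the reciprocal is 7.072 bits/s.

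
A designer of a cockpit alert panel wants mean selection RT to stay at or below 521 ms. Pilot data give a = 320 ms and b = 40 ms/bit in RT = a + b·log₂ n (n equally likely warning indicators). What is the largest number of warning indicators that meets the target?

Set 320 + 40·log₂ n ≤ 521 → log₂ n ≤ (521 − 320)/40 = 5.0250.
So n ≤ 2^5.0250 = 32.559; the largest integer n is 32.

32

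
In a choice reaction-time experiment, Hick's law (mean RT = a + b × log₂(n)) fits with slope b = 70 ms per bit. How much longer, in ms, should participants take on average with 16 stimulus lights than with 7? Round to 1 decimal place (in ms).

83.5 ms

The intercept a cancels: ΔRT = b·(log₂ n₂ − log₂ n₁) = b·log₂(n₂/n₁).
log₂(16) − log₂(7) = 4 − 2.8074 = 1.1926.
ΔRT = 70 × 1.1926 = 83.485 ms.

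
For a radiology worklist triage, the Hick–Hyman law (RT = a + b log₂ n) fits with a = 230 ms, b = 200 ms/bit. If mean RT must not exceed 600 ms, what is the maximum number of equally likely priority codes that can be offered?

Information budget: (600 − 230)/200 = 1.8500 bits, so n ≤ 2^1.8500 = 3.605 → at most 3.

3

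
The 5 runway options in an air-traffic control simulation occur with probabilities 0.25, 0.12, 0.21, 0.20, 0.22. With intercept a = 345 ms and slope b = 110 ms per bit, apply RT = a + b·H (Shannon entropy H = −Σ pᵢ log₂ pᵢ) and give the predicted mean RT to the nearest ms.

596 ms

Entropy contributions −pᵢ log₂ pᵢ: 0.5000, 0.3671, 0.4728, 0.4644, 0.4806; sum H = 2.2848 bits.
RT = a + bH = 345 + 110·2.2848 = 596.33 ms.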